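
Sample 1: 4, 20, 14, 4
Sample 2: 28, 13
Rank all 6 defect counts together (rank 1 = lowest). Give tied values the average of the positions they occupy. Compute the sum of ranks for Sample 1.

12

Sorted (ascending): 4, 4, 13, 14, 20, 28
The 2 values of 4 occupy positions 1–2 → average rank (1+2)/2 = 1.5.
Sample 1 values → pooled ranks: 4→1.5, 20→5, 14→4, 4→1.5
Rank sum = 1.5 + 5 + 4 + 1.5 = 12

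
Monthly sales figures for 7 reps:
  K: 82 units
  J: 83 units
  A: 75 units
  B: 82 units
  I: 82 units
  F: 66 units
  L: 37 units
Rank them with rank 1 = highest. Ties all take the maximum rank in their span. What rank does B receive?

4

Sorted (descending): 83, 82, 82, 82, 75, 66, 37
The 3 values of 82 occupy positions 2–4 → each gets rank 4.
B has value 82 units → rank 4.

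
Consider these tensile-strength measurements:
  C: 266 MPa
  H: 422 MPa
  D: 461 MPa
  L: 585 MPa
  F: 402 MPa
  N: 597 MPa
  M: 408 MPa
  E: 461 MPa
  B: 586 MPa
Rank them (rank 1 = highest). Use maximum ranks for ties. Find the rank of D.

5

Sorted (descending): 597, 586, 585, 461, 461, 422, 408, 402, 266
The 2 values of 461 occupy positions 4–5 → each gets rank 5.
D has value 461 MPa → rank 5.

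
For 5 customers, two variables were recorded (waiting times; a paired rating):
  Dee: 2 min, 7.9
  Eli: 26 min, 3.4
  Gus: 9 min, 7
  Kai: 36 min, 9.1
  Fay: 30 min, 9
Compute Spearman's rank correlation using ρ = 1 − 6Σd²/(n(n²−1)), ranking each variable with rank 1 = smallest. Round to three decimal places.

Ranks of variable 1: 1, 3, 2, 5, 4
Ranks of variable 2: 3, 1, 2, 5, 4
d = r₁ − r₂: -2, 2, 0, 0, 0
d²: 4, 4, 0, 0, 0; Σd² = 8
ρ = 1 − 6·8/(5·24) = 1 − 48/120 = 0.600

0.600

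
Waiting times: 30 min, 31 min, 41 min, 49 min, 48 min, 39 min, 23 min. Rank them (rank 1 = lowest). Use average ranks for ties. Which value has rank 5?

Sorted (ascending): 23, 30, 31, 39, 41, 48, 49
No ties — each value takes its position as its rank.
Rank 5 → value 41.

41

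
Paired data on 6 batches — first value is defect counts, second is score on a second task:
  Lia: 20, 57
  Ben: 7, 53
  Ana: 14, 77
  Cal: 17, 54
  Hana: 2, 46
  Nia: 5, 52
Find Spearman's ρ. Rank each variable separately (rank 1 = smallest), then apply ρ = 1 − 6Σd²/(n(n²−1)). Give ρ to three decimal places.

Ranks of variable 1: 6, 3, 4, 5, 1, 2
Ranks of variable 2: 5, 3, 6, 4, 1, 2
d = r₁ − r₂: 1, 0, -2, 1, 0, 0
d²: 1, 0, 4, 1, 0, 0; Σd² = 6
ρ = 1 − 6·6/(6·35) = 1 − 36/210 = 0.829

0.829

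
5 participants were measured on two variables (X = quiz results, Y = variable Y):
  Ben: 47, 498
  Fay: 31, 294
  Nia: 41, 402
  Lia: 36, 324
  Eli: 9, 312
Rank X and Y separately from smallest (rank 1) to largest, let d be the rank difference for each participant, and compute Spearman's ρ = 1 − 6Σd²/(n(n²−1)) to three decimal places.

Ranks of variable 1: 5, 2, 4, 3, 1
Ranks of variable 2: 5, 1, 4, 3, 2
d = r₁ − r₂: 0, 1, 0, 0, -1
d²: 0, 1, 0, 0, 1; Σd² = 2
ρ = 1 − 6·2/(5·24) = 1 − 12/120 = 0.900

0.900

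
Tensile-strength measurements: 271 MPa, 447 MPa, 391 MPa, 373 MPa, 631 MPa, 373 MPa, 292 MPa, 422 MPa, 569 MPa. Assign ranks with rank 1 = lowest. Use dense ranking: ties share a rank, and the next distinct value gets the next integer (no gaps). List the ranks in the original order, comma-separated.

1, 6, 4, 3, 8, 3, 2, 5, 7

Sorted (ascending): 271, 292, 373, 373, 391, 422, 447, 569, 631
The 2 values of 373 share dense rank 3.
Remaining distinct values take the next consecutive integers.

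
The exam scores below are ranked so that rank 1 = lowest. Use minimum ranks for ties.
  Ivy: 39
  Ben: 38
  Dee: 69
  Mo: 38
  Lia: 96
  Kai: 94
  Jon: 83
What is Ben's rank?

Sorted (ascending): 38, 38, 39, 69, 83, 94, 96
The 2 values of 38 occupy positions 1–2 → each gets rank 1.
Ben has value 38 → rank 1.

1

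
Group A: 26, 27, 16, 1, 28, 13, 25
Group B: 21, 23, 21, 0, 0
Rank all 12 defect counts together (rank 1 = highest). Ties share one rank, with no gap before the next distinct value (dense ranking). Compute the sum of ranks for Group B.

Sorted (descending): 28, 27, 26, 25, 23, 21, 21, 16, 13, 1, 0, 0
The 2 values of 21 share dense rank 6.
The 2 values of 0 share dense rank 10.
Remaining distinct values take the next consecutive integers.
Group B values → pooled ranks: 21→6, 23→5, 21→6, 0→10, 0→10
Rank sum = 6 + 5 + 6 + 10 + 10 = 37

37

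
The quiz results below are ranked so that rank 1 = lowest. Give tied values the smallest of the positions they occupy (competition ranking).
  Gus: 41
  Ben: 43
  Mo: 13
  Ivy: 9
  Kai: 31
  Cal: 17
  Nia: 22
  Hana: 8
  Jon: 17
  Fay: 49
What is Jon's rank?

Sorted (ascending): 8, 9, 13, 17, 17, 22, 31, 41, 43, 49
The 2 values of 17 occupy positions 4–5 → each gets rank 4.
Jon has value 17 → rank 4.

4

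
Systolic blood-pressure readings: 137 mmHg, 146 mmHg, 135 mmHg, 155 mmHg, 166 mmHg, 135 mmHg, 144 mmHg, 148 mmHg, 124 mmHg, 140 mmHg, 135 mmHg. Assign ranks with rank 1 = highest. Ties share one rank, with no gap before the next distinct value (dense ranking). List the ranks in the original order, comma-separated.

7, 4, 8, 2, 1, 8, 5, 3, 9, 6, 8

Sorted (descending): 166, 155, 148, 146, 144, 140, 137, 135, 135, 135, 124
The 3 values of 135 share dense rank 8.
Remaining distinct values take the next consecutive integers.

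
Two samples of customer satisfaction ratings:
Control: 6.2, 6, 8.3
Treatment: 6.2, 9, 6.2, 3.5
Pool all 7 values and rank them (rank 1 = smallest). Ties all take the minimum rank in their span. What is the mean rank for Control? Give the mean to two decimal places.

3.67

Sorted (ascending): 3.5, 6, 6.2, 6.2, 6.2, 8.3, 9
The 3 values of 6.2 occupy positions 3–5 → each gets rank 3.
Control values → pooled ranks: 6.2→3, 6→2, 8.3→6
Mean rank = (3 + 2 + 6) / 3 = 3.67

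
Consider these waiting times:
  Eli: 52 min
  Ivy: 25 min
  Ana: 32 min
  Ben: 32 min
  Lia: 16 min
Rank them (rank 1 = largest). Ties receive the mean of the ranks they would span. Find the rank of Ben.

2.5

Sorted (descending): 52, 32, 32, 25, 16
The 2 values of 32 occupy positions 2–3 → average rank (2+3)/2 = 2.5.
Ben has value 32 min → rank 2.5.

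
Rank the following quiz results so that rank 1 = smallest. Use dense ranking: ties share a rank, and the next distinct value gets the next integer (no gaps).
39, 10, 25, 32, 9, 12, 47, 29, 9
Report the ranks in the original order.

7, 2, 4, 6, 1, 3, 8, 5, 1

Sorted (ascending): 9, 9, 10, 12, 25, 29, 32, 39, 47
The 2 values of 9 share dense rank 1.
Remaining distinct values take the next consecutive integers.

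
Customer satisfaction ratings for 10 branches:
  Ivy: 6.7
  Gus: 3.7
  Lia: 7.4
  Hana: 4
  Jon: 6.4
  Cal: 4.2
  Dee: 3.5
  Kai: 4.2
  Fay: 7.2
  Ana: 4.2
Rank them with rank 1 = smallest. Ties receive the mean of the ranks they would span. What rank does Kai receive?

Sorted (ascending): 3.5, 3.7, 4, 4.2, 4.2, 4.2, 6.4, 6.7, 7.2, 7.4
The 3 values of 4.2 occupy positions 4–6 → average rank 5.
Kai has value 4.2 → rank 5.

5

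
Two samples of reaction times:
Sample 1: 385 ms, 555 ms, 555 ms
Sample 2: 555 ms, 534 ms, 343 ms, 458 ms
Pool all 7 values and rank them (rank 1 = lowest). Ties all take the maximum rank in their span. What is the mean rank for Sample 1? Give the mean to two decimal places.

5.33

Sorted (ascending): 343, 385, 458, 534, 555, 555, 555
The 3 values of 555 occupy positions 5–7 → each gets rank 7.
Sample 1 values → pooled ranks: 385→2, 555→7, 555→7
Mean rank = (2 + 7 + 7) / 3 = 5.33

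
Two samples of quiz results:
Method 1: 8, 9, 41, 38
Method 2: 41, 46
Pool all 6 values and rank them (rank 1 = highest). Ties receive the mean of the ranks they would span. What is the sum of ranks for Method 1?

Sorted (descending): 46, 41, 41, 38, 9, 8
The 2 values of 41 occupy positions 2–3 → average rank (2+3)/2 = 2.5.
Method 1 values → pooled ranks: 8→6, 9→5, 41→2.5, 38→4
Rank sum = 6 + 5 + 2.5 + 4 = 17.5

17.5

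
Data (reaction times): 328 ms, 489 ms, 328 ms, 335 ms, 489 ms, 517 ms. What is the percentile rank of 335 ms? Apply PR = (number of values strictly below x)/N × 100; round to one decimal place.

N = 6.
Strictly below 335: 2. Equal to 335: 1.
PR = 2/6 × 100 = 33.3

33.3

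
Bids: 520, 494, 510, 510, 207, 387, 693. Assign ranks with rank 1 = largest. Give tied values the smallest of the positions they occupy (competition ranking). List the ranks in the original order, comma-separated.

2, 5, 3, 3, 7, 6, 1

Sorted (descending): 693, 520, 510, 510, 494, 387, 207
The 2 values of 510 occupy positions 3–4 → each gets rank 3.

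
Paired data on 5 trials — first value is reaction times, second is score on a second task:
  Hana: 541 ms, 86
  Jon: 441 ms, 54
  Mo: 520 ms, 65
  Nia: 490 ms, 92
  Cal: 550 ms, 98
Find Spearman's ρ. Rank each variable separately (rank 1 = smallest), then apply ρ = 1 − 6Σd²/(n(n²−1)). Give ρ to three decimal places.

Ranks of variable 1: 4, 1, 3, 2, 5
Ranks of variable 2: 3, 1, 2, 4, 5
d = r₁ − r₂: 1, 0, 1, -2, 0
d²: 1, 0, 1, 4, 0; Σd² = 6
ρ = 1 − 6·6/(5·24) = 1 − 36/120 = 0.700

0.700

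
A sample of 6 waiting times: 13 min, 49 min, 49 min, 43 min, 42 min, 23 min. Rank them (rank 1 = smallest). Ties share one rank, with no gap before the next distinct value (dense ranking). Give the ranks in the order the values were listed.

1, 5, 5, 4, 3, 2

Sorted (ascending): 13, 23, 42, 43, 49, 49
The 2 values of 49 share dense rank 5.
Remaining distinct values take the next consecutive integers.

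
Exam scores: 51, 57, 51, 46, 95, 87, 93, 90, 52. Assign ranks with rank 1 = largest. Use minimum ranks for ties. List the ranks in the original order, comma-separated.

7, 5, 7, 9, 1, 4, 2, 3, 6

Sorted (descending): 95, 93, 90, 87, 57, 52, 51, 51, 46
The 2 values of 51 occupy positions 7–8 → each gets rank 7.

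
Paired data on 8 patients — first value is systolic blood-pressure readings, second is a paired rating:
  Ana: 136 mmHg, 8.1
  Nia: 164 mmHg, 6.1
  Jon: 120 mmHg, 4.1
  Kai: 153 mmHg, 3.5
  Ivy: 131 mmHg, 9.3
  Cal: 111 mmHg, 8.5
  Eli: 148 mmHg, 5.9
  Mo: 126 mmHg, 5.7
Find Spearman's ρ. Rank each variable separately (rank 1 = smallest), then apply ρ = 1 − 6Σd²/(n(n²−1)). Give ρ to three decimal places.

Ranks of variable 1: 5, 8, 2, 7, 4, 1, 6, 3
Ranks of variable 2: 6, 5, 2, 1, 8, 7, 4, 3
d = r₁ − r₂: -1, 3, 0, 6, -4, -6, 2, 0
d²: 1, 9, 0, 36, 16, 36, 4, 0; Σd² = 102
ρ = 1 − 6·102/(8·63) = 1 − 612/504 = -0.214

-0.214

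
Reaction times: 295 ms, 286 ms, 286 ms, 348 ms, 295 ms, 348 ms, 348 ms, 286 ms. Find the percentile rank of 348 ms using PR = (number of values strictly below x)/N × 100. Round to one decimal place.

N = 8.
Strictly below 348: 5. Equal to 348: 3.
PR = 5/8 × 100 = 62.5

62.5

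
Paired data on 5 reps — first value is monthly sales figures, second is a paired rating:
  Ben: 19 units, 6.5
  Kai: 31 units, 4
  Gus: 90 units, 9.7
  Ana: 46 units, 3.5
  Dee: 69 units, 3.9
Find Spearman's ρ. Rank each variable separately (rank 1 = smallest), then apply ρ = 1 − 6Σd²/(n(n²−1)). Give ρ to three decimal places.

0.100

Ranks of variable 1: 1, 2, 5, 3, 4
Ranks of variable 2: 4, 3, 5, 1, 2
d = r₁ − r₂: -3, -1, 0, 2, 2
d²: 9, 1, 0, 4, 4; Σd² = 18
ρ = 1 − 6·18/(5·24) = 1 − 108/120 = 0.100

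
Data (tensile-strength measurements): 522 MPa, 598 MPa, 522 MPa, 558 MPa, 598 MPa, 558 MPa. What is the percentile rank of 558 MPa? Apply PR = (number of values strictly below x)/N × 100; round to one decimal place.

33.3

N = 6.
Strictly below 558: 2. Equal to 558: 2.
PR = 2/6 × 100 = 33.3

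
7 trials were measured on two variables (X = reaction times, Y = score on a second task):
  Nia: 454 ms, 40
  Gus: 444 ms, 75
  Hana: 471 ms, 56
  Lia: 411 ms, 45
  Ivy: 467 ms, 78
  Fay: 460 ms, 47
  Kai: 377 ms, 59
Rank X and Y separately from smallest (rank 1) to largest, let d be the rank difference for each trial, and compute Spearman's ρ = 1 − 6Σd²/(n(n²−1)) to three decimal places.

Ranks of variable 1: 4, 3, 7, 2, 6, 5, 1
Ranks of variable 2: 1, 6, 4, 2, 7, 3, 5
d = r₁ − r₂: 3, -3, 3, 0, -1, 2, -4
d²: 9, 9, 9, 0, 1, 4, 16; Σd² = 48
ρ = 1 − 6·48/(7·48) = 1 − 288/336 = 0.143

0.143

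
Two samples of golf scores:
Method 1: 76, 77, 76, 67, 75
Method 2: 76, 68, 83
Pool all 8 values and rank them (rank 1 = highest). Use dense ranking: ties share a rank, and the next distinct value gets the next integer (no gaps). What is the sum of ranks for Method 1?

Sorted (descending): 83, 77, 76, 76, 76, 75, 68, 67
The 3 values of 76 share dense rank 3.
Remaining distinct values take the next consecutive integers.
Method 1 values → pooled ranks: 76→3, 77→2, 76→3, 67→6, 75→4
Rank sum = 3 + 2 + 3 + 6 + 4 = 18

18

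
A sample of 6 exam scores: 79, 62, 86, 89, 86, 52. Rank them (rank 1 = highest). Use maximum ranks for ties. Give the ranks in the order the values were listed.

Sorted (descending): 89, 86, 86, 79, 62, 52
The 2 values of 86 occupy positions 2–3 → each gets rank 3.

4, 5, 3, 1, 3, 6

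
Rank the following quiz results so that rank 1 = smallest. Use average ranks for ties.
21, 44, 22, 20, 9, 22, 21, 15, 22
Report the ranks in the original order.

Sorted (ascending): 9, 15, 20, 21, 21, 22, 22, 22, 44
The 2 values of 21 occupy positions 4–5 → average rank (4+5)/2 = 4.5.
The 3 values of 22 occupy positions 6–8 → average rank 7.

4.5, 9, 7, 3, 1, 7, 4.5, 2, 7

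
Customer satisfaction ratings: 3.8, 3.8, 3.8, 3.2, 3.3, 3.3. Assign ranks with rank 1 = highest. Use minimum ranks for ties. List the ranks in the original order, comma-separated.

Sorted (descending): 3.8, 3.8, 3.8, 3.3, 3.3, 3.2
The 3 values of 3.8 occupy positions 1–3 → each gets rank 1.
The 2 values of 3.3 occupy positions 4–5 → each gets rank 4.

1, 1, 1, 6, 4, 4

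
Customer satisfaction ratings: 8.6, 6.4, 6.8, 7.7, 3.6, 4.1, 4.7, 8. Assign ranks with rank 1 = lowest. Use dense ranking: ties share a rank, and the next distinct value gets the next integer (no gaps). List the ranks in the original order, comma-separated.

Sorted (ascending): 3.6, 4.1, 4.7, 6.4, 6.8, 7.7, 8, 8.6
No ties — each value takes its position as its rank.

8, 4, 5, 6, 1, 2, 3, 7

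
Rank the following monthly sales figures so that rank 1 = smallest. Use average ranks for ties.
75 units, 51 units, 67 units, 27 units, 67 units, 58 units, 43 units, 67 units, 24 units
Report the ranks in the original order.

Sorted (ascending): 24, 27, 43, 51, 58, 67, 67, 67, 75
The 3 values of 67 occupy positions 6–8 → average rank 7.

9, 4, 7, 2, 7, 5, 3, 7, 1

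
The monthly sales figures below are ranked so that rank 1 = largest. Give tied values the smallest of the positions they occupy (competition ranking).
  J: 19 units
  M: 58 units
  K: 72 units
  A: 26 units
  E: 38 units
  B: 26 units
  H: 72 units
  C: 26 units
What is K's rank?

1

Sorted (descending): 72, 72, 58, 38, 26, 26, 26, 19
The 2 values of 72 occupy positions 1–2 → each gets rank 1.
The 3 values of 26 occupy positions 5–7 → each gets rank 5.
K has value 72 units → rank 1.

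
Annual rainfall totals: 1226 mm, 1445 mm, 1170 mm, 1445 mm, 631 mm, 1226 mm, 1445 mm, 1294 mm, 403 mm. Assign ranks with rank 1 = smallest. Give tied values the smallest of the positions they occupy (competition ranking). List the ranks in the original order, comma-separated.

4, 7, 3, 7, 2, 4, 7, 6, 1

Sorted (ascending): 403, 631, 1170, 1226, 1226, 1294, 1445, 1445, 1445
The 2 values of 1226 occupy positions 4–5 → each gets rank 4.
The 3 values of 1445 occupy positions 7–9 → each gets rank 7.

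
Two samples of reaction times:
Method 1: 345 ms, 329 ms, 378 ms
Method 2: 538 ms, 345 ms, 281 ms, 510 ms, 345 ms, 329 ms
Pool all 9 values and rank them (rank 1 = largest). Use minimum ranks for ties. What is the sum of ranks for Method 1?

14

Sorted (descending): 538, 510, 378, 345, 345, 345, 329, 329, 281
The 3 values of 345 occupy positions 4–6 → each gets rank 4.
The 2 values of 329 occupy positions 7–8 → each gets rank 7.
Method 1 values → pooled ranks: 345→4, 329→7, 378→3
Rank sum = 4 + 7 + 3 = 14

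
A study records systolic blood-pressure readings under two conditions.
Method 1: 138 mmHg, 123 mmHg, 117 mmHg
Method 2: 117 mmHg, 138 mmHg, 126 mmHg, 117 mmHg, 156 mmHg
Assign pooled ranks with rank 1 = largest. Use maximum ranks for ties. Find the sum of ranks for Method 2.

24

Sorted (descending): 156, 138, 138, 126, 123, 117, 117, 117
The 2 values of 138 occupy positions 2–3 → each gets rank 3.
The 3 values of 117 occupy positions 6–8 → each gets rank 8.
Method 2 values → pooled ranks: 117→8, 138→3, 126→4, 117→8, 156→1
Rank sum = 8 + 3 + 4 + 8 + 1 = 24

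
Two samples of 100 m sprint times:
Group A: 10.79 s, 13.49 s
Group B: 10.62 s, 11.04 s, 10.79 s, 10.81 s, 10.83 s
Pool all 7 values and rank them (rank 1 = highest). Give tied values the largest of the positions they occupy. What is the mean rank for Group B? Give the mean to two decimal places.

Sorted (descending): 13.49, 11.04, 10.83, 10.81, 10.79, 10.79, 10.62
The 2 values of 10.79 occupy positions 5–6 → each gets rank 6.
Group B values → pooled ranks: 10.62→7, 11.04→2, 10.79→6, 10.81→4, 10.83→3
Mean rank = (7 + 2 + 6 + 4 + 3) / 5 = 4.40

4.40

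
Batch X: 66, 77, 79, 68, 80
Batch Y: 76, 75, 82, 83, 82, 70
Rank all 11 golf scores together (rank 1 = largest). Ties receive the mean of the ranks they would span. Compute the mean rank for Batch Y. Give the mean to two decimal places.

Sorted (descending): 83, 82, 82, 80, 79, 77, 76, 75, 70, 68, 66
The 2 values of 82 occupy positions 2–3 → average rank (2+3)/2 = 2.5.
Batch Y values → pooled ranks: 76→7, 75→8, 82→2.5, 83→1, 82→2.5, 70→9
Mean rank = (7 + 8 + 2.5 + 1 + 2.5 + 9) / 6 = 5.00

5.00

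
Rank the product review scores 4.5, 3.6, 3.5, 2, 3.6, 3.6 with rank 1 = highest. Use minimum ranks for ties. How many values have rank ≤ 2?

Sorted (descending): 4.5, 3.6, 3.6, 3.6, 3.5, 2
The 3 values of 3.6 occupy positions 2–4 → each gets rank 2.
Ranks ≤ 2: {1, 2, 2, 2} → 4 values.

4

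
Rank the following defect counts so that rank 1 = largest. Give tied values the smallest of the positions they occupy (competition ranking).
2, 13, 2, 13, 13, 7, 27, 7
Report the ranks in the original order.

7, 2, 7, 2, 2, 5, 1, 5

Sorted (descending): 27, 13, 13, 13, 7, 7, 2, 2
The 3 values of 13 occupy positions 2–4 → each gets rank 2.
The 2 values of 7 occupy positions 5–6 → each gets rank 5.
The 2 values of 2 occupy positions 7–8 → each gets rank 7.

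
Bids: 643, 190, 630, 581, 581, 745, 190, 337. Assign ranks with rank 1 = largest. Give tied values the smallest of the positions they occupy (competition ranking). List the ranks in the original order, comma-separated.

2, 7, 3, 4, 4, 1, 7, 6

Sorted (descending): 745, 643, 630, 581, 581, 337, 190, 190
The 2 values of 581 occupy positions 4–5 → each gets rank 4.
The 2 values of 190 occupy positions 7–8 → each gets rank 7.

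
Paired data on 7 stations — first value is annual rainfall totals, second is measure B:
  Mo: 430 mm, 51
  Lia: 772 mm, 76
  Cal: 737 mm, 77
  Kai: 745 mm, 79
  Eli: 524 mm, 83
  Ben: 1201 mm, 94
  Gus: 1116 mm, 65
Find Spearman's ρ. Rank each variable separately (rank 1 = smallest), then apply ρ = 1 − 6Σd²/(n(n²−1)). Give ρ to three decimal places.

0.321

Ranks of variable 1: 1, 5, 3, 4, 2, 7, 6
Ranks of variable 2: 1, 3, 4, 5, 6, 7, 2
d = r₁ − r₂: 0, 2, -1, -1, -4, 0, 4
d²: 0, 4, 1, 1, 16, 0, 16; Σd² = 38
ρ = 1 − 6·38/(7·48) = 1 − 228/336 = 0.321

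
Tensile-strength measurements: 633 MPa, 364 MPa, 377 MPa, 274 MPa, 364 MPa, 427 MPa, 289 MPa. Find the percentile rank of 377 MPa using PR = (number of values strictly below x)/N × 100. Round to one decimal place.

N = 7.
Strictly below 377: 4. Equal to 377: 1.
PR = 4/7 × 100 = 57.1

57.1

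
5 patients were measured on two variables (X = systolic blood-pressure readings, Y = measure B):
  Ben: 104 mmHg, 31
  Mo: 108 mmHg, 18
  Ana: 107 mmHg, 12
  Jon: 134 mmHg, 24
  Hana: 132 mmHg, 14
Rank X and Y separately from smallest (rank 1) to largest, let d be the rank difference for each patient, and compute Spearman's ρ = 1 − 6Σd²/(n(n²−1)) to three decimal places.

Ranks of variable 1: 1, 3, 2, 5, 4
Ranks of variable 2: 5, 3, 1, 4, 2
d = r₁ − r₂: -4, 0, 1, 1, 2
d²: 16, 0, 1, 1, 4; Σd² = 22
ρ = 1 − 6·22/(5·24) = 1 − 132/120 = -0.100

-0.100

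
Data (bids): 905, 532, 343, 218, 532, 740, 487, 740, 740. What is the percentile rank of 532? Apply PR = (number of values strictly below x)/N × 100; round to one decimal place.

33.3

N = 9.
Strictly below 532: 3. Equal to 532: 2.
PR = 3/9 × 100 = 33.3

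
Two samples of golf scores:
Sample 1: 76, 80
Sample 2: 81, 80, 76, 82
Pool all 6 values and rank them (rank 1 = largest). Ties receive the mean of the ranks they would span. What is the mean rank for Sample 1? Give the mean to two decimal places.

Sorted (descending): 82, 81, 80, 80, 76, 76
The 2 values of 80 occupy positions 3–4 → average rank (3+4)/2 = 3.5.
The 2 values of 76 occupy positions 5–6 → average rank (5+6)/2 = 5.5.
Sample 1 values → pooled ranks: 76→5.5, 80→3.5
Mean rank = (5.5 + 3.5) / 2 = 4.50

4.50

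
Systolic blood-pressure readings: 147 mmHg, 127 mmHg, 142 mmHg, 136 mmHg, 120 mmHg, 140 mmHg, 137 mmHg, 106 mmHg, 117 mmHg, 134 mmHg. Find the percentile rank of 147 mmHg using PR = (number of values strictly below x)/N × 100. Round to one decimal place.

90.0

N = 10.
Strictly below 147: 9. Equal to 147: 1.
PR = 9/10 × 100 = 90.0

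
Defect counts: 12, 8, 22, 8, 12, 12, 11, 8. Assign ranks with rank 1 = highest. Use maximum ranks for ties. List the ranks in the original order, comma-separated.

4, 8, 1, 8, 4, 4, 5, 8

Sorted (descending): 22, 12, 12, 12, 11, 8, 8, 8
The 3 values of 12 occupy positions 2–4 → each gets rank 4.
The 3 values of 8 occupy positions 6–8 → each gets rank 8.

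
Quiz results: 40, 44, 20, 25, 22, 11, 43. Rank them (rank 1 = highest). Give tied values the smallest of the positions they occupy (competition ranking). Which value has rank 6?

20

Sorted (descending): 44, 43, 40, 25, 22, 20, 11
No ties — each value takes its position as its rank.
Rank 6 → value 20.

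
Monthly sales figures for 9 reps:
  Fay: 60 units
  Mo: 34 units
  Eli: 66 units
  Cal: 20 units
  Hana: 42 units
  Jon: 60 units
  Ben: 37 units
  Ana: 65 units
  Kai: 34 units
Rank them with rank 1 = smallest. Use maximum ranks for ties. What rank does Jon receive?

Sorted (ascending): 20, 34, 34, 37, 42, 60, 60, 65, 66
The 2 values of 34 occupy positions 2–3 → each gets rank 3.
The 2 values of 60 occupy positions 6–7 → each gets rank 7.
Jon has value 60 units → rank 7.

7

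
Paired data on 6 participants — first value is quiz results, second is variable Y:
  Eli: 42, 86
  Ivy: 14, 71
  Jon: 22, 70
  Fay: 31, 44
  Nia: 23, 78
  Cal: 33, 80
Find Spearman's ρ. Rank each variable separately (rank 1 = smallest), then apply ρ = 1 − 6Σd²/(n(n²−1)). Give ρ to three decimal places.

Ranks of variable 1: 6, 1, 2, 4, 3, 5
Ranks of variable 2: 6, 3, 2, 1, 4, 5
d = r₁ − r₂: 0, -2, 0, 3, -1, 0
d²: 0, 4, 0, 9, 1, 0; Σd² = 14
ρ = 1 − 6·14/(6·35) = 1 − 84/210 = 0.600

0.600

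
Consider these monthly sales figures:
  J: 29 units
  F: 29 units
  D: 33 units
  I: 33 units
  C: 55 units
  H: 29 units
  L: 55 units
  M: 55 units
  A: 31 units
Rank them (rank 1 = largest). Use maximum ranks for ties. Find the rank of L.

3

Sorted (descending): 55, 55, 55, 33, 33, 31, 29, 29, 29
The 3 values of 55 occupy positions 1–3 → each gets rank 3.
The 2 values of 33 occupy positions 4–5 → each gets rank 5.
The 3 values of 29 occupy positions 7–9 → each gets rank 9.
L has value 55 units → rank 3.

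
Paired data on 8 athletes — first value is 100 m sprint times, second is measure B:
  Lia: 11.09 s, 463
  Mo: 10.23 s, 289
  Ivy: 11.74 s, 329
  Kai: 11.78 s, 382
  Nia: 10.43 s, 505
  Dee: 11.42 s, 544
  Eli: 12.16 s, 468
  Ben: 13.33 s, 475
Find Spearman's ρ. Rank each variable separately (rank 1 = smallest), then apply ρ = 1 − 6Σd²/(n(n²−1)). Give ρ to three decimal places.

Ranks of variable 1: 3, 1, 5, 6, 2, 4, 7, 8
Ranks of variable 2: 4, 1, 2, 3, 7, 8, 5, 6
d = r₁ − r₂: -1, 0, 3, 3, -5, -4, 2, 2
d²: 1, 0, 9, 9, 25, 16, 4, 4; Σd² = 68
ρ = 1 − 6·68/(8·63) = 1 − 408/504 = 0.190

0.190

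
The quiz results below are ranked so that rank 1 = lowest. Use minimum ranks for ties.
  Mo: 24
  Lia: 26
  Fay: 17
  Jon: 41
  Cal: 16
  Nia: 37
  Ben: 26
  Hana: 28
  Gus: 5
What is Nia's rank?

8

Sorted (ascending): 5, 16, 17, 24, 26, 26, 28, 37, 41
The 2 values of 26 occupy positions 5–6 → each gets rank 5.
Nia has value 37 → rank 8.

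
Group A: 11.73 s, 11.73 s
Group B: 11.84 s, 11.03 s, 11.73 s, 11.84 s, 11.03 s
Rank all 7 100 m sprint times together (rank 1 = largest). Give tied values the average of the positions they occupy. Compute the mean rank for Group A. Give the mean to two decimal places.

Sorted (descending): 11.84, 11.84, 11.73, 11.73, 11.73, 11.03, 11.03
The 2 values of 11.84 occupy positions 1–2 → average rank (1+2)/2 = 1.5.
The 3 values of 11.73 occupy positions 3–5 → average rank 4.
The 2 values of 11.03 occupy positions 6–7 → average rank (6+7)/2 = 6.5.
Group A values → pooled ranks: 11.73→4, 11.73→4
Mean rank = (4 + 4) / 2 = 4.00

4.00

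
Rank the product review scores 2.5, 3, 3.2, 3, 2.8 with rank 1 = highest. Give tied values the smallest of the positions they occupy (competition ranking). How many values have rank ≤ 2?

3

Sorted (descending): 3.2, 3, 3, 2.8, 2.5
The 2 values of 3 occupy positions 2–3 → each gets rank 2.
Ranks ≤ 2: {1, 2, 2} → 3 values.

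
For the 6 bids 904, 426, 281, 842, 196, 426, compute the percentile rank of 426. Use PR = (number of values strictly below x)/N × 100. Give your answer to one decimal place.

N = 6.
Strictly below 426: 2. Equal to 426: 2.
PR = 2/6 × 100 = 33.3

33.3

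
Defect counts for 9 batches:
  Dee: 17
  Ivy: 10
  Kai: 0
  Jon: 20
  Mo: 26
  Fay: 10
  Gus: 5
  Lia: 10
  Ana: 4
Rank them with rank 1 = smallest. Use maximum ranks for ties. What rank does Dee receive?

7

Sorted (ascending): 0, 4, 5, 10, 10, 10, 17, 20, 26
The 3 values of 10 occupy positions 4–6 → each gets rank 6.
Dee has value 17 → rank 7.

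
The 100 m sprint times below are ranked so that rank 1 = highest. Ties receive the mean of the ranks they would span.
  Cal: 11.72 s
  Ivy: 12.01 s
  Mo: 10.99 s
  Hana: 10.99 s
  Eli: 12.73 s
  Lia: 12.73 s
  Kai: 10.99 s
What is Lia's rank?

1.5

Sorted (descending): 12.73, 12.73, 12.01, 11.72, 10.99, 10.99, 10.99
The 2 values of 12.73 occupy positions 1–2 → average rank (1+2)/2 = 1.5.
The 3 values of 10.99 occupy positions 5–7 → average rank 6.
Lia has value 12.73 s → rank 1.5.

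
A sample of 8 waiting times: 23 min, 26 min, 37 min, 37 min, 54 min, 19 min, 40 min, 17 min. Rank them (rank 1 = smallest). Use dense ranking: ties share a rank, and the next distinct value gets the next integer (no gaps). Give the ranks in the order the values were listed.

Sorted (ascending): 17, 19, 23, 26, 37, 37, 40, 54
The 2 values of 37 share dense rank 5.
Remaining distinct values take the next consecutive integers.

3, 4, 5, 5, 7, 2, 6, 1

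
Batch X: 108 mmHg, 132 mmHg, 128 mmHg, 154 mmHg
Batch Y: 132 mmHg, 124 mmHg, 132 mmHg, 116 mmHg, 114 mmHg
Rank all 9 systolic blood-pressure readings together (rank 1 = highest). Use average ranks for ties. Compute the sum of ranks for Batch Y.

Sorted (descending): 154, 132, 132, 132, 128, 124, 116, 114, 108
The 3 values of 132 occupy positions 2–4 → average rank 3.
Batch Y values → pooled ranks: 132→3, 124→6, 132→3, 116→7, 114→8
Rank sum = 3 + 6 + 3 + 7 + 8 = 27

27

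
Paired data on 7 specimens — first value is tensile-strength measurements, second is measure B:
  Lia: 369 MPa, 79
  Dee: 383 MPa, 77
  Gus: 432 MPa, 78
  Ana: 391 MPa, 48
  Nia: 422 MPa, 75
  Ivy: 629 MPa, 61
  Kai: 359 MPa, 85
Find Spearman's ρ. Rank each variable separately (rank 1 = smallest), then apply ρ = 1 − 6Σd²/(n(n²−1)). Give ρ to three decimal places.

Ranks of variable 1: 2, 3, 6, 4, 5, 7, 1
Ranks of variable 2: 6, 4, 5, 1, 3, 2, 7
d = r₁ − r₂: -4, -1, 1, 3, 2, 5, -6
d²: 16, 1, 1, 9, 4, 25, 36; Σd² = 92
ρ = 1 − 6·92/(7·48) = 1 − 552/336 = -0.643

-0.643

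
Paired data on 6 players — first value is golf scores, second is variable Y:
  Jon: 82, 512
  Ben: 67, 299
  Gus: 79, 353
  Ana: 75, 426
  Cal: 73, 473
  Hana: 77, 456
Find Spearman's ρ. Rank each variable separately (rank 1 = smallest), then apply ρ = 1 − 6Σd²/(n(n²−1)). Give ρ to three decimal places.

Ranks of variable 1: 6, 1, 5, 3, 2, 4
Ranks of variable 2: 6, 1, 2, 3, 5, 4
d = r₁ − r₂: 0, 0, 3, 0, -3, 0
d²: 0, 0, 9, 0, 9, 0; Σd² = 18
ρ = 1 − 6·18/(6·35) = 1 − 108/210 = 0.486

0.486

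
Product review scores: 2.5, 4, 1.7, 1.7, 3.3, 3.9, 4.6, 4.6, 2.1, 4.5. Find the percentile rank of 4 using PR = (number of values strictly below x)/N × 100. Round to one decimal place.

60.0

N = 10.
Strictly below 4: 6. Equal to 4: 1.
PR = 6/10 × 100 = 60.0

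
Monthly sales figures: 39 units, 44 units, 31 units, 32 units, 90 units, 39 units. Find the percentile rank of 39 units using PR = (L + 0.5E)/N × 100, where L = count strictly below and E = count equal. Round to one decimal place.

50.0

N = 6.
Strictly below 39: 2. Equal to 39: 2.
PR = (2 + 0.5·2)/6 × 100 = 50.0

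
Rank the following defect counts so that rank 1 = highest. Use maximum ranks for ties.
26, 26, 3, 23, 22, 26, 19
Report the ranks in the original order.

Sorted (descending): 26, 26, 26, 23, 22, 19, 3
The 3 values of 26 occupy positions 1–3 → each gets rank 3.

3, 3, 7, 4, 5, 3, 6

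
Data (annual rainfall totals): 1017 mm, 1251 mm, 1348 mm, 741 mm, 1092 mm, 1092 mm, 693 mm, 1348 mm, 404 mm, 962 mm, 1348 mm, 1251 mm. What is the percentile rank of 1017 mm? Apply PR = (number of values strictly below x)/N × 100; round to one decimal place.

N = 12.
Strictly below 1017: 4. Equal to 1017: 1.
PR = 4/12 × 100 = 33.3

33.3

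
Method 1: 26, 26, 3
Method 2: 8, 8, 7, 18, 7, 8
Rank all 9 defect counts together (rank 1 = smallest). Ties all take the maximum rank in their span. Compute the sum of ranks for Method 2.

Sorted (ascending): 3, 7, 7, 8, 8, 8, 18, 26, 26
The 2 values of 7 occupy positions 2–3 → each gets rank 3.
The 3 values of 8 occupy positions 4–6 → each gets rank 6.
The 2 values of 26 occupy positions 8–9 → each gets rank 9.
Method 2 values → pooled ranks: 8→6, 8→6, 7→3, 18→7, 7→3, 8→6
Rank sum = 6 + 6 + 3 + 7 + 3 + 6 = 31

31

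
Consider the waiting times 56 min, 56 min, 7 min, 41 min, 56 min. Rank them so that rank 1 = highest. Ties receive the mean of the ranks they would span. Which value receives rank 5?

7

Sorted (descending): 56, 56, 56, 41, 7
The 3 values of 56 occupy positions 1–3 → average rank 2.
Rank 5 → value 7.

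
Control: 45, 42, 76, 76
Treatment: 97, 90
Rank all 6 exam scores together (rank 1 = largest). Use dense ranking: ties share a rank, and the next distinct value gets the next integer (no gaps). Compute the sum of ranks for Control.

Sorted (descending): 97, 90, 76, 76, 45, 42
The 2 values of 76 share dense rank 3.
Remaining distinct values take the next consecutive integers.
Control values → pooled ranks: 45→4, 42→5, 76→3, 76→3
Rank sum = 4 + 5 + 3 + 3 = 15

15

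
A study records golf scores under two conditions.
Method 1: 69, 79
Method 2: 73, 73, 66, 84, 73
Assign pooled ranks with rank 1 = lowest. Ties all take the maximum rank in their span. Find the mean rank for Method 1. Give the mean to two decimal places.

Sorted (ascending): 66, 69, 73, 73, 73, 79, 84
The 3 values of 73 occupy positions 3–5 → each gets rank 5.
Method 1 values → pooled ranks: 69→2, 79→6
Mean rank = (2 + 6) / 2 = 4.00

4.00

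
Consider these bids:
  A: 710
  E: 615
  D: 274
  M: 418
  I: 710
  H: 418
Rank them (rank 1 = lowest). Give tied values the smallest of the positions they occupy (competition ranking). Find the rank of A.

5

Sorted (ascending): 274, 418, 418, 615, 710, 710
The 2 values of 418 occupy positions 2–3 → each gets rank 2.
The 2 values of 710 occupy positions 5–6 → each gets rank 5.
A has value 710 → rank 5.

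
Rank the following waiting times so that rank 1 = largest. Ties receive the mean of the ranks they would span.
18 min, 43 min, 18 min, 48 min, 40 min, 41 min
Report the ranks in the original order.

5.5, 2, 5.5, 1, 4, 3

Sorted (descending): 48, 43, 41, 40, 18, 18
The 2 values of 18 occupy positions 5–6 → average rank (5+6)/2 = 5.5.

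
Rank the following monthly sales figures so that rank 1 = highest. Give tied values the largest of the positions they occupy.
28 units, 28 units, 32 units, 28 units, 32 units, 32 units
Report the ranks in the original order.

Sorted (descending): 32, 32, 32, 28, 28, 28
The 3 values of 32 occupy positions 1–3 → each gets rank 3.
The 3 values of 28 occupy positions 4–6 → each gets rank 6.

6, 6, 3, 6, 3, 3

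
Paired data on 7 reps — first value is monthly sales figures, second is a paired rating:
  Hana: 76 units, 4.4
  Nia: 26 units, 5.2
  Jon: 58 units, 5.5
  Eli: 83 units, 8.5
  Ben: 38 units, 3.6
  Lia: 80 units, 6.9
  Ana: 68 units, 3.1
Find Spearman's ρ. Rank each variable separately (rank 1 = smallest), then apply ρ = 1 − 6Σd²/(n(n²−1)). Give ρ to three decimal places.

Ranks of variable 1: 5, 1, 3, 7, 2, 6, 4
Ranks of variable 2: 3, 4, 5, 7, 2, 6, 1
d = r₁ − r₂: 2, -3, -2, 0, 0, 0, 3
d²: 4, 9, 4, 0, 0, 0, 9; Σd² = 26
ρ = 1 − 6·26/(7·48) = 1 − 156/336 = 0.536

0.536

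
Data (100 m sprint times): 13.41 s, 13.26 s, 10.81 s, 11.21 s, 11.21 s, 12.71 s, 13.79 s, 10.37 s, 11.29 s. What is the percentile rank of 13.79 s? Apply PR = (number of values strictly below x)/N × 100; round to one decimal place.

88.9

N = 9.
Strictly below 13.79: 8. Equal to 13.79: 1.
PR = 8/9 × 100 = 88.9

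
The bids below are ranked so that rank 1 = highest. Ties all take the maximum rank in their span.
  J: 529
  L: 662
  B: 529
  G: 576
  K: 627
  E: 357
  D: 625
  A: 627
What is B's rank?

Sorted (descending): 662, 627, 627, 625, 576, 529, 529, 357
The 2 values of 627 occupy positions 2–3 → each gets rank 3.
The 2 values of 529 occupy positions 6–7 → each gets rank 7.
B has value 529 → rank 7.

7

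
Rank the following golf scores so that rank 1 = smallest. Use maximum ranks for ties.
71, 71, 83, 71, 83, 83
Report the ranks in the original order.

3, 3, 6, 3, 6, 6

Sorted (ascending): 71, 71, 71, 83, 83, 83
The 3 values of 71 occupy positions 1–3 → each gets rank 3.
The 3 values of 83 occupy positions 4–6 → each gets rank 6.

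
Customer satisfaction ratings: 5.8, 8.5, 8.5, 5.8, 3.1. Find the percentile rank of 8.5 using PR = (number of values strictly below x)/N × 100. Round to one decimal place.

60.0

N = 5.
Strictly below 8.5: 3. Equal to 8.5: 2.
PR = 3/5 × 100 = 60.0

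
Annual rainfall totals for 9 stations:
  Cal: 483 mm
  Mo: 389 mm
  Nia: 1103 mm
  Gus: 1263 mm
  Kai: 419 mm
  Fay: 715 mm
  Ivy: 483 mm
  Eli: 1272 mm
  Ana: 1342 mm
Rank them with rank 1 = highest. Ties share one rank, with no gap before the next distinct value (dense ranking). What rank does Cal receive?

Sorted (descending): 1342, 1272, 1263, 1103, 715, 483, 483, 419, 389
The 2 values of 483 share dense rank 6.
Remaining distinct values take the next consecutive integers.
Cal has value 483 mm → rank 6.

6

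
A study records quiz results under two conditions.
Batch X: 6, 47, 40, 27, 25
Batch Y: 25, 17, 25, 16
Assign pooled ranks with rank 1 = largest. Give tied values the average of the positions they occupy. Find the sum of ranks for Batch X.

Sorted (descending): 47, 40, 27, 25, 25, 25, 17, 16, 6
The 3 values of 25 occupy positions 4–6 → average rank 5.
Batch X values → pooled ranks: 6→9, 47→1, 40→2, 27→3, 25→5
Rank sum = 9 + 1 + 2 + 3 + 5 = 20

20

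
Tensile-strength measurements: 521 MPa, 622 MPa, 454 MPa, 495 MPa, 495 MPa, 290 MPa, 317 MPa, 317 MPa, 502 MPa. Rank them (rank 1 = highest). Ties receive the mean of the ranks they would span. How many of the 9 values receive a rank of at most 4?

Sorted (descending): 622, 521, 502, 495, 495, 454, 317, 317, 290
The 2 values of 495 occupy positions 4–5 → average rank (4+5)/2 = 4.5.
The 2 values of 317 occupy positions 7–8 → average rank (7+8)/2 = 7.5.
Ranks ≤ 4: {1, 2, 3} → 3 values.

3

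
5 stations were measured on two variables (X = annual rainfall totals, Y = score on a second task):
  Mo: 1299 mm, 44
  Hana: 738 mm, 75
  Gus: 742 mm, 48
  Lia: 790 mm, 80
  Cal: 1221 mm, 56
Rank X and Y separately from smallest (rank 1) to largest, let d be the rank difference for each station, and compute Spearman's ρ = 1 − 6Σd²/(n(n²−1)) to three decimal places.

Ranks of variable 1: 5, 1, 2, 3, 4
Ranks of variable 2: 1, 4, 2, 5, 3
d = r₁ − r₂: 4, -3, 0, -2, 1
d²: 16, 9, 0, 4, 1; Σd² = 30
ρ = 1 − 6·30/(5·24) = 1 − 180/120 = -0.500

-0.500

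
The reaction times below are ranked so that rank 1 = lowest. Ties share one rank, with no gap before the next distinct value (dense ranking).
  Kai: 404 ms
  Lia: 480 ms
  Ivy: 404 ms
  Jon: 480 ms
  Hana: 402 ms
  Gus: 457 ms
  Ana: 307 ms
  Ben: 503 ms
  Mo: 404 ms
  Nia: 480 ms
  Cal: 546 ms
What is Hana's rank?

2

Sorted (ascending): 307, 402, 404, 404, 404, 457, 480, 480, 480, 503, 546
The 3 values of 404 share dense rank 3.
The 3 values of 480 share dense rank 5.
Remaining distinct values take the next consecutive integers.
Hana has value 402 ms → rank 2.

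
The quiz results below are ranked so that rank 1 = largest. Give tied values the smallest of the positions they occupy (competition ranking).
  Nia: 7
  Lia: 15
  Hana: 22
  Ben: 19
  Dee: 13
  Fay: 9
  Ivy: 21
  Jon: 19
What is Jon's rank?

Sorted (descending): 22, 21, 19, 19, 15, 13, 9, 7
The 2 values of 19 occupy positions 3–4 → each gets rank 3.
Jon has value 19 → rank 3.

3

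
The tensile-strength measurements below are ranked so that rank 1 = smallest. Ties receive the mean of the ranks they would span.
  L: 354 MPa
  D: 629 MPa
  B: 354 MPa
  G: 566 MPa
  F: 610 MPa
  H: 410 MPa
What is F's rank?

5

Sorted (ascending): 354, 354, 410, 566, 610, 629
The 2 values of 354 occupy positions 1–2 → average rank (1+2)/2 = 1.5.
F has value 610 MPa → rank 5.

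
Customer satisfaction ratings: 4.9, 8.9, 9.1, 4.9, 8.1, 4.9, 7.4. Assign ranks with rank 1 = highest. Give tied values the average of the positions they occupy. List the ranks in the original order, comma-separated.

Sorted (descending): 9.1, 8.9, 8.1, 7.4, 4.9, 4.9, 4.9
The 3 values of 4.9 occupy positions 5–7 → average rank 6.

6, 2, 1, 6, 3, 6, 4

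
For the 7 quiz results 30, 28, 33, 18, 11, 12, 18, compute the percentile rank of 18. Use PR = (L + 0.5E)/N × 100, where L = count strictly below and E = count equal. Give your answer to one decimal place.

N = 7.
Strictly below 18: 2. Equal to 18: 2.
PR = (2 + 0.5·2)/7 × 100 = 42.9

42.9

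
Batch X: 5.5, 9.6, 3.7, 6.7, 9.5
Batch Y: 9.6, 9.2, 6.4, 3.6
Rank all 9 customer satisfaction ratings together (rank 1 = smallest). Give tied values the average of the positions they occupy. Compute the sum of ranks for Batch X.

Sorted (ascending): 3.6, 3.7, 5.5, 6.4, 6.7, 9.2, 9.5, 9.6, 9.6
The 2 values of 9.6 occupy positions 8–9 → average rank (8+9)/2 = 8.5.
Batch X values → pooled ranks: 5.5→3, 9.6→8.5, 3.7→2, 6.7→5, 9.5→7
Rank sum = 3 + 8.5 + 2 + 5 + 7 = 25.5

25.5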